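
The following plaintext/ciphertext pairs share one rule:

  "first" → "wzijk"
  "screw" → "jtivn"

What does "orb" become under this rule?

This is a Caesar cipher with shift 17.
Applying it to orb: o+17=f, r+17=i, b+17=s.

fis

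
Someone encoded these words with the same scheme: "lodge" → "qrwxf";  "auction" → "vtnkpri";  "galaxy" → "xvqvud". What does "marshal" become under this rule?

Each letter's alphabet position (a=0..z=25) is mapped through 9·x+21 mod 26 — an affine cipher.
For marshal: m(12)→9·12+21≡25=z; a(0)→9·0+21≡21=v; r(17)→9·17+21≡18=s; s(18)→9·18+21≡1=b; h(7)→9·7+21≡6=g; a(0)→9·0+21≡21=v; l(11)→9·11+21≡16=q (all mod 26).

zvsbgvq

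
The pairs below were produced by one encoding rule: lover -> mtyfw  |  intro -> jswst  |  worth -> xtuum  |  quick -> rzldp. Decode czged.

Shifts by position in lover: pos 0: l→m (+1), pos 1: o→t (+5), pos 2: v→y (+3), pos 3: e→f (+1), pos 4: r→w (+5) — repeating every 3. A repeating key of period 3 is used — shifts +1, +5, +3 over and over.
Undoing it on czged: c−1=b, z−5=u, g−3=d, e−1=d, d−5=y.

buddy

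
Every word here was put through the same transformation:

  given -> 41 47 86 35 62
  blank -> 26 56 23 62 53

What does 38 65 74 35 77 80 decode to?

Each letter becomes 3×(its alphabet position, a=1..z=26) + 20.
Undoing it on 38 65 74 35 77 80: 38→(38−20)÷3=6=f, 65→(65−20)÷3=15=o, 74→(74−20)÷3=18=r, 35→(35−20)÷3=5=e, 77→(77−20)÷3=19=s, 80→(80−20)÷3=20=t.

forest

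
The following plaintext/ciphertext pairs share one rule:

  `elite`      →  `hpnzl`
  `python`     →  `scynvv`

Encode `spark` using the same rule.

In elite: e→h is +3, l→p is +4, i→n is +5, t→z is +6 — the shift increases by 1 each position. The shift increases by 1 at each position, starting from +3: 3, 4, 5, ….
On spark: s+3=v, p+4=t, a+5=f, r+6=x, k+7=r.

vtfxr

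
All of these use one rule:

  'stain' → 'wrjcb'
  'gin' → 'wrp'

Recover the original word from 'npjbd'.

Read the word backwards and shift each letter +9.
Reversing it on npjbd: shift back: n−9=e, p−9=g, j−9=a, b−9=s, d−9=u → egasu; then reverse → usage.

usage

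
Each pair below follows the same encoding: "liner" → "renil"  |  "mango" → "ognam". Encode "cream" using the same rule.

maerc

The output letters match the input read backwards: liner reversed is renil. It's just the letters in reverse order.
Applying it to cream: reverse → maerc.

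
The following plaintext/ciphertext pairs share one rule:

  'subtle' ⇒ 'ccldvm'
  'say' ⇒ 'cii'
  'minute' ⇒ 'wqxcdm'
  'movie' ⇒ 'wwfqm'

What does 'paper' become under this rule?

Vowels shift forward by 8 and consonants shift forward by 10.
On paper: p(cons)+10=z, a(vowel)+8=i, p(cons)+10=z, e(vowel)+8=m, r(cons)+10=b.

zizmb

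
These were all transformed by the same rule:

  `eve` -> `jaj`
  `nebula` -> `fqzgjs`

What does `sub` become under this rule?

The output letters match the input read backwards, each shifted +5: eve reversed is eve. Two steps: reverse the string, then apply a Caesar shift of +5.
On sub: reverse → bus; then shift: b+5=g, u+5=z, s+5=x.

gzx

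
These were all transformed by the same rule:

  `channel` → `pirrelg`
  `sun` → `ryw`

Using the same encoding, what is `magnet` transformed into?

Two steps: reverse the string, then apply a Caesar shift of +4.
For magnet: reverse → tengam; then shift: t+4=x, e+4=i, n+4=r, g+4=k, a+4=e, m+4=q.

xirkeq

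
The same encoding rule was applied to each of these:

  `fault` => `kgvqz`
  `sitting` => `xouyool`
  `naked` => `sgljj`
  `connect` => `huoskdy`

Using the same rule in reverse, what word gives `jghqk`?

Shifts by position in fault: pos 0: f→k (+5), pos 1: a→g (+6), pos 2: u→v (+1), pos 3: l→q (+5), pos 4: t→z (+6) — repeating every 3. It's a Vigenère-style cipher with numeric key [5,6,1]: position i shifts by key[i mod 3].
Undoing it on jghqk: j−5=e, g−6=a, h−1=g, q−5=l, k−6=e.

eagle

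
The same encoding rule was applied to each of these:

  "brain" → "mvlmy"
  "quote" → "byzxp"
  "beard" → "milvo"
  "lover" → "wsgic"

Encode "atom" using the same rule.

Shifts by position in brain: pos 0: b→m (+11), pos 1: r→v (+4), pos 2: a→l (+11), pos 3: i→m (+4) — repeating every 2. A repeating key of period 2 is used — shifts +11, +4 over and over.
On atom: a+11=l, t+4=x, o+11=z, m+4=q.

lxzq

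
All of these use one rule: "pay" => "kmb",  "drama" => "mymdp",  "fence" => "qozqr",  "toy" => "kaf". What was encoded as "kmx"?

lay

The output letters match the input read backwards, each shifted +12: pay reversed is yap. The word is reversed, then every letter is shifted forward by 12.
Reversing it on kmx: shift back: k−12=y, m−12=a, x−12=l → yal; then reverse → lay.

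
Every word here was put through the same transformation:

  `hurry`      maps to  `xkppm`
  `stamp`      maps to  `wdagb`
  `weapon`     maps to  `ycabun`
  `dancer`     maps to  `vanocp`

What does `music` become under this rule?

Each letter's alphabet position (a=0..z=25) is mapped through 7·x+0 mod 26 — an affine cipher.
On music: m(12)→7·12+0≡6=g; u(20)→7·20+0≡10=k; s(18)→7·18+0≡22=w; i(8)→7·8+0≡4=e; c(2)→7·2+0≡14=o (all mod 26).

gkweo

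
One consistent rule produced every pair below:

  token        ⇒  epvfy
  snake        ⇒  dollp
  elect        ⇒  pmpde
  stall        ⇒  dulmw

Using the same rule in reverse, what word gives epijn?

toxic

Shifts by position in token: pos 0: t→e (+11), pos 1: o→p (+1), pos 2: k→v (+11), pos 3: e→f (+1) — repeating every 2. A repeating key of period 2 is used — shifts +11, +1 over and over.
Decoding epijn: e−11=t, p−1=o, i−11=x, j−1=i, n−11=c.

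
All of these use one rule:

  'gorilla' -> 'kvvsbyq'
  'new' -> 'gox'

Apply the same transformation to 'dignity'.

idsxqsn

The output letters match the input read backwards, each shifted +10: gorilla reversed is allirog. Read the word backwards and shift each letter +10.
On dignity: reverse → ytingid; then shift: y+10=i, t+10=d, i+10=s, n+10=x, g+10=q, i+10=s, d+10=n.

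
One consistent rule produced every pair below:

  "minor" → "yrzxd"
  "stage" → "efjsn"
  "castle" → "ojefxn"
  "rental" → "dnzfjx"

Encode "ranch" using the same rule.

The shift depends on letter class: consonant m→y is +12, but vowel i→r is +9. Two shifts are in play — +9 for a/e/i/o/u, +12 for every other letter.
On ranch: r(cons)+12=d, a(vowel)+9=j, n(cons)+12=z, c(cons)+12=o, h(cons)+12=t.

djzot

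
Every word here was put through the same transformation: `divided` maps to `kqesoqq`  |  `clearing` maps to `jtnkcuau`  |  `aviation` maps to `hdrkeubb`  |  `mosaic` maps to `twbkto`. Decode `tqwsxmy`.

minimal

In divided: d→k is +7, i→q is +8, v→e is +9, i→s is +10 — the shift increases by 1 each position. The shift increases by 1 at each position, starting from +7: 7, 8, 9, ….
Reversing it on tqwsxmy: t−7=m, q−8=i, w−9=n, s−10=i, x−11=m, m−12=a, y−13=l.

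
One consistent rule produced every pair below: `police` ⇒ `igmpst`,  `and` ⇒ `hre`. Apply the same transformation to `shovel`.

The output letters match the input read backwards, each shifted +4: police reversed is ecilop. Read the word backwards and shift each letter +4.
On shovel: reverse → levohs; then shift: l+4=p, e+4=i, v+4=z, o+4=s, h+4=l, s+4=w.

pizslw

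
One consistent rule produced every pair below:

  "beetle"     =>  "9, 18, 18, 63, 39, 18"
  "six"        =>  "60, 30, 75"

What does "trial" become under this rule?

b(#2)→9 and e(#5)→18: differences scale by 3, so n = 3·pos + 3. Each letter becomes 3×(its alphabet position, a=1..z=26) + 3.
Applying it to trial: t=20→63, r=18→57, i=9→30, a=1→6, l=12→39.

63, 57, 30, 6, 39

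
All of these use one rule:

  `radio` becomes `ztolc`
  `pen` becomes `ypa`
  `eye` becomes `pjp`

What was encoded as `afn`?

The output letters match the input read backwards, each shifted +11: radio reversed is oidar. The word is reversed, then every letter is shifted forward by 11.
Reversing it on afn: shift back: a−11=p, f−11=u, n−11=c → puc; then reverse → cup.

cup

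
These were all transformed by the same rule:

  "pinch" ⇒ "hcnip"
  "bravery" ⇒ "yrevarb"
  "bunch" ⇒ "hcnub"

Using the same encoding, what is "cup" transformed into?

The output letters match the input read backwards: pinch reversed is hcnip. It's just the letters in reverse order.
Applying it to cup: reverse → puc.

puc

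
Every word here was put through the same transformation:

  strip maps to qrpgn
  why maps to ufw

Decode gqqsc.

It's a constant shift of +24 (ROT24).
Undoing it on gqqsc: g−24=i, q−24=s, q−24=s, s−24=u, c−24=e.

issue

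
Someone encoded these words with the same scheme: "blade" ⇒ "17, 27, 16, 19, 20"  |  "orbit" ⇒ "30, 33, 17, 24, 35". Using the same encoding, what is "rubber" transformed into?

33, 36, 17, 17, 20, 33

b is letter #2 and maps to 17: an offset of 15. The number is (letter's place in the alphabet, a=1) + 15.
For rubber: r=18→33, u=21→36, b=2→17, b=2→17, e=5→20, r=18→33.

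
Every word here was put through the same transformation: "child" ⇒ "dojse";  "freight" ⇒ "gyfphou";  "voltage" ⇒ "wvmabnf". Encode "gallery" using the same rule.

hhmsfyz

Shifts by position in child: pos 0: c→d (+1), pos 1: h→o (+7), pos 2: i→j (+1), pos 3: l→s (+7) — repeating every 2. The shifts repeat in a cycle of length 2: positions 0,1,… shift by +1, +7, then the pattern repeats.
Applying it to gallery: g+1=h, a+7=h, l+1=m, l+7=s, e+1=f, r+7=y, y+1=z.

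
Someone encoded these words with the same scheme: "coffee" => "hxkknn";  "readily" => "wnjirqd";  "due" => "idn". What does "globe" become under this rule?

The shift depends on letter class: consonant c→h is +5, but vowel o→x is +9. Vowels shift forward by 9 and consonants shift forward by 5.
On globe: g(cons)+5=l, l(cons)+5=q, o(vowel)+9=x, b(cons)+5=g, e(vowel)+9=n.

lqxgn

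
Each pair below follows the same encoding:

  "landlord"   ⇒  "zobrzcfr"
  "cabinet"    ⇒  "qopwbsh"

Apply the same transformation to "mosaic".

acgowq

It's a constant shift of +14 (ROT14).
For mosaic: m+14=a, o+14=c, s+14=g, a+14=o, i+14=w, c+14=q.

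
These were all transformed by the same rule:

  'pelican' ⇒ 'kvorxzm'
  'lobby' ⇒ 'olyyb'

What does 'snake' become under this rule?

hmzpv

Each pair mirrors across the alphabet (p↔k, e↔v, l↔o): positions sum to 25. This is the alphabet-reversal cipher (Atbash): a becomes z, b becomes y, etc.
Applying it to snake: s↔h, n↔m, a↔z, k↔p, e↔v.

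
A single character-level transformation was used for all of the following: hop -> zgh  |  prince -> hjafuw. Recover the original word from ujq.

Compare letters: h→z is +18, o→g is +18, p→h is +18 — a constant shift. It's a constant shift of +18 (ROT18).
Undoing it on ujq: u−18=c, j−18=r, q−18=y.

cry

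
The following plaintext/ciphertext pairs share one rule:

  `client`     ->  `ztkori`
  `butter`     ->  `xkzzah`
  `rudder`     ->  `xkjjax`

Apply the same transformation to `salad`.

The output letters match the input read backwards, each shifted +6: client reversed is tneilc. Read the word backwards and shift each letter +6.
On salad: reverse → dalas; then shift: d+6=j, a+6=g, l+6=r, a+6=g, s+6=y.

jgrgy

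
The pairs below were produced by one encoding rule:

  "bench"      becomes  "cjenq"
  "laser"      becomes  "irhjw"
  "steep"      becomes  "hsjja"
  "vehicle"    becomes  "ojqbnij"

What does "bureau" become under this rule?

cdwjrd

b(1)→c(2) and e(4)→j(9) fit y≡11x+17 (mod 26); the inverse of 11 mod 26 is 19. Treating letters as 0–25, the rule is x ↦ 11x + 17 (mod 26).
Applying it to bureau: b(1)→11·1+17≡2=c; u(20)→11·20+17≡3=d; r(17)→11·17+17≡22=w; e(4)→11·4+17≡9=j; a(0)→11·0+17≡17=r; u(20)→11·20+17≡3=d (all mod 26).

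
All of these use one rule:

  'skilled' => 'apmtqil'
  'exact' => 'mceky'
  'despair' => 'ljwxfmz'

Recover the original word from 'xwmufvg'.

primary

A repeating key of period 3 is used — shifts +8, +5, +4 over and over.
Reversing it on xwmufvg: x−8=p, w−5=r, m−4=i, u−8=m, f−5=a, v−4=r, g−8=y.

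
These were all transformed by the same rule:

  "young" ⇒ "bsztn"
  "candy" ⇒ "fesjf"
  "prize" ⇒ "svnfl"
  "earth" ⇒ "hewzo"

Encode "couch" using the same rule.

fszio

Letter i (0-indexed) is shifted by i+3, so successive shifts are 3, 4, 5, ….
On couch: c+3=f, o+4=s, u+5=z, c+6=i, h+7=o.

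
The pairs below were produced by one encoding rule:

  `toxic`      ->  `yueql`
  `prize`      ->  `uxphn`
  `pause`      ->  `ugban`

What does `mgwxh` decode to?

In toxic: t→y is +5, o→u is +6, x→e is +7, i→q is +8 — the shift increases by 1 each position. Letter i (0-indexed) is shifted by i+5, so successive shifts are 5, 6, 7, ….
Undoing it on mgwxh: m−5=h, g−6=a, w−7=p, x−8=p, h−9=y.

happy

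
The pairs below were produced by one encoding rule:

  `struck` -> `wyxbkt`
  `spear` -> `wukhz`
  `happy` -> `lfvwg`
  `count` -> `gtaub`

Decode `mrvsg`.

imply

In struck: s→w is +4, t→y is +5, r→x is +6, u→b is +7 — the shift increases by 1 each position. Letter i (0-indexed) is shifted by i+4, so successive shifts are 4, 5, 6, ….
Undoing it on mrvsg: m−4=i, r−5=m, v−6=p, s−7=l, g−8=y.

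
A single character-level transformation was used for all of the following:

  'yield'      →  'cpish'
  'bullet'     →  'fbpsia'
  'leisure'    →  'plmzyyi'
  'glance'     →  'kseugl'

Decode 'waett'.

stamp

Shifts by position in yield: pos 0: y→c (+4), pos 1: i→p (+7), pos 2: e→i (+4), pos 3: l→s (+7) — repeating every 2. The shifts repeat in a cycle of length 2: positions 0,1,… shift by +4, +7, then the pattern repeats.
Undoing it on waett: w−4=s, a−7=t, e−4=a, t−7=m, t−4=p.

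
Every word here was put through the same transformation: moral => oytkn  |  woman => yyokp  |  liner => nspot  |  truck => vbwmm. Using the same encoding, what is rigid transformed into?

tsisf

It's a Vigenère-style cipher with numeric key [2,10]: position i shifts by key[i mod 2].
Applying it to rigid: r+2=t, i+10=s, g+2=i, i+10=s, d+2=f.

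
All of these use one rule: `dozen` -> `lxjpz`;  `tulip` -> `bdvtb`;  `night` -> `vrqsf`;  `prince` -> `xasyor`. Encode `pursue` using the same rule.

In dozen: d→l is +8, o→x is +9, z→j is +10, e→p is +11 — the shift increases by 1 each position. Letter i (0-indexed) is shifted by i+8, so successive shifts are 8, 9, 10, ….
Applying it to pursue: p+8=x, u+9=d, r+10=b, s+11=d, u+12=g, e+13=r.

xdbdgr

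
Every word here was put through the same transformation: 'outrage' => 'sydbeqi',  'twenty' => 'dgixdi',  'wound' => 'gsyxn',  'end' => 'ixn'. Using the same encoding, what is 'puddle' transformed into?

zynnvi

Vowels shift forward by 4 and consonants shift forward by 10.
For puddle: p(cons)+10=z, u(vowel)+4=y, d(cons)+10=n, d(cons)+10=n, l(cons)+10=v, e(vowel)+4=i.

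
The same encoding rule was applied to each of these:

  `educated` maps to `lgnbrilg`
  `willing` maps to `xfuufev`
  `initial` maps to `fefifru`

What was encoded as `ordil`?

paste

e(4)→l(11) and d(3)→g(6) fit y≡5x+17 (mod 26); the inverse of 5 mod 26 is 21. Each letter's alphabet position (a=0..z=25) is mapped through 5·x+17 mod 26 — an affine cipher.
Undoing it on ordil: o(14)→21·(14−17)≡15=p; r(17)→21·(17−17)≡0=a; d(3)→21·(3−17)≡18=s; i(8)→21·(8−17)≡19=t; l(11)→21·(11−17)≡4=e (all mod 26).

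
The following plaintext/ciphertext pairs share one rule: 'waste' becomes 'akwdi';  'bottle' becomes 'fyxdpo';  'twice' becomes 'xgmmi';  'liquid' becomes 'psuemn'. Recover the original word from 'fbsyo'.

A repeating key of period 2 is used — shifts +4, +10 over and over.
Decoding fbsyo: f−4=b, b−10=r, s−4=o, y−10=o, o−4=k.

brook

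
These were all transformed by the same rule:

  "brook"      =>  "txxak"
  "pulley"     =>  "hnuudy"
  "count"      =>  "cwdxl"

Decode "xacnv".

Read the word backwards and shift each letter +9.
Decoding xacnv: shift back: x−9=o, a−9=r, c−9=t, n−9=e, v−9=m → ortem; then reverse → metro.

metro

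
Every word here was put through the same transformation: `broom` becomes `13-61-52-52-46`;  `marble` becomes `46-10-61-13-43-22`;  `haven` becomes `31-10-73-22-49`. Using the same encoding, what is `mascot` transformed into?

b(#2)→13 and r(#18)→61: differences scale by 3, so n = 3·pos + 7. The formula is n = 3×(alphabet index, a=1) + 7.
On mascot: m=13→46, a=1→10, s=19→64, c=3→16, o=15→52, t=20→67.

46-10-64-16-52-67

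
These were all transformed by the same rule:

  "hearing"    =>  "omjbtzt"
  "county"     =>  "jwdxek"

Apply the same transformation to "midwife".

tqmgtrr

In hearing: h→o is +7, e→m is +8, a→j is +9, r→b is +10 — the shift increases by 1 each position. Letter i (0-indexed) is shifted by i+7, so successive shifts are 7, 8, 9, ….
On midwife: m+7=t, i+8=q, d+9=m, w+10=g, i+11=t, f+12=r, e+13=r.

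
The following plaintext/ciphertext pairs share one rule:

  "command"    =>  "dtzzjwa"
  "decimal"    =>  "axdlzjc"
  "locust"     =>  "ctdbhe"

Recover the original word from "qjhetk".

c(2)→d(3) and o(14)→t(19) fit y≡23x+9 (mod 26); the inverse of 23 mod 26 is 17. Each letter's alphabet position (a=0..z=25) is mapped through 23·x+9 mod 26 — an affine cipher.
Decoding qjhetk: q(16)→17·(16−9)≡15=p; j(9)→17·(9−9)≡0=a; h(7)→17·(7−9)≡18=s; e(4)→17·(4−9)≡19=t; t(19)→17·(19−9)≡14=o; k(10)→17·(10−9)≡17=r (all mod 26).

pastor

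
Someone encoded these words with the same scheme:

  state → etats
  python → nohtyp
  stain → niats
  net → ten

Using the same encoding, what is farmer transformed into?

remraf

The output letters match the input read backwards: state reversed is etats. The word is simply reversed.
Applying it to farmer: reverse → remraf.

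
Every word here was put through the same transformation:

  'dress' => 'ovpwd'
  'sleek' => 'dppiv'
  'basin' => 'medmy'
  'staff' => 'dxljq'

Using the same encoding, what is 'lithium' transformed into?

Shifts by position in dress: pos 0: d→o (+11), pos 1: r→v (+4), pos 2: e→p (+11), pos 3: s→w (+4) — repeating every 2. The shifts repeat in a cycle of length 2: positions 0,1,… shift by +11, +4, then the pattern repeats.
For lithium: l+11=w, i+4=m, t+11=e, h+4=l, i+11=t, u+4=y, m+11=x.

wmeltyx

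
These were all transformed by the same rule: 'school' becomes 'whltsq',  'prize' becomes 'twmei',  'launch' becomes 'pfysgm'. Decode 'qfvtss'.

maroon

The shifts repeat in a cycle of length 2: positions 0,1,… shift by +4, +5, then the pattern repeats.
Undoing it on qfvtss: q−4=m, f−5=a, v−4=r, t−5=o, s−4=o, s−5=n.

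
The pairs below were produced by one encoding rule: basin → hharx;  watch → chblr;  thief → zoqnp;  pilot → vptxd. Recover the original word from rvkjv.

In basin: b→h is +6, a→h is +7, s→a is +8, i→r is +9 — the shift increases by 1 each position. Letter i (0-indexed) is shifted by i+6, so successive shifts are 6, 7, 8, ….
Reversing it on rvkjv: r−6=l, v−7=o, k−8=c, j−9=a, v−10=l.

local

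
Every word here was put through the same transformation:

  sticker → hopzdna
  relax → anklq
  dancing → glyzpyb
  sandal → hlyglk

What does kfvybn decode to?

Each letter's alphabet position (a=0..z=25) is mapped through 7·x+11 mod 26 — an affine cipher.
Decoding kfvybn: k(10)→15·(10−11)≡11=l; f(5)→15·(5−11)≡14=o; v(21)→15·(21−11)≡20=u; y(24)→15·(24−11)≡13=n; b(1)→15·(1−11)≡6=g; n(13)→15·(13−11)≡4=e (all mod 26).

lounge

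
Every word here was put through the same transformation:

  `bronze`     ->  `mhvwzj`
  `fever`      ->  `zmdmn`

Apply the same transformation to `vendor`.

zwlvmd

The output letters match the input read backwards, each shifted +8: bronze reversed is eznorb. The word is reversed, then every letter is shifted forward by 8.
On vendor: reverse → rodnev; then shift: r+8=z, o+8=w, d+8=l, n+8=v, e+8=m, v+8=d.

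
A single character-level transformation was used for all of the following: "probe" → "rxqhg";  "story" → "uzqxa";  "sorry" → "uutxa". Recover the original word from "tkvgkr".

The shifts repeat in a cycle of length 2: positions 0,1,… shift by +2, +6, then the pattern repeats.
Decoding tkvgkr: t−2=r, k−6=e, v−2=t, g−6=a, k−2=i, r−6=l.

retail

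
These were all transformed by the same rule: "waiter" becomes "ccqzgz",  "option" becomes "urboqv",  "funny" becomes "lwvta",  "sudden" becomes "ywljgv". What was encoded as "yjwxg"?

shore

The shifts repeat in a cycle of length 3: positions 0,1,… shift by +6, +2, +8, then the pattern repeats.
Reversing it on yjwxg: y−6=s, j−2=h, w−8=o, x−6=r, g−2=e.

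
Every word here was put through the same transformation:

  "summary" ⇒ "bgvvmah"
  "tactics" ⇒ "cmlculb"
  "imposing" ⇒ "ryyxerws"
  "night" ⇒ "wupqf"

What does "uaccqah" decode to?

lottery

Shifts by position in summary: pos 0: s→b (+9), pos 1: u→g (+12), pos 2: m→v (+9), pos 3: m→v (+9), pos 4: a→m (+12), pos 5: r→a (+9) — repeating every 3. It's a Vigenère-style cipher with numeric key [9,12,9]: position i shifts by key[i mod 3].
Decoding uaccqah: u−9=l, a−12=o, c−9=t, c−9=t, q−12=e, a−9=r, h−9=y.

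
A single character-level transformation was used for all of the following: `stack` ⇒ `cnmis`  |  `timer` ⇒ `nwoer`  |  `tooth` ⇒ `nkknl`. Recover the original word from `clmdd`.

shall

Treating letters as 0–25, the rule is x ↦ 11x + 12 (mod 26).
Decoding clmdd: c(2)→19·(2−12)≡18=s; l(11)→19·(11−12)≡7=h; m(12)→19·(12−12)≡0=a; d(3)→19·(3−12)≡11=l; d(3)→19·(3−12)≡11=l (all mod 26).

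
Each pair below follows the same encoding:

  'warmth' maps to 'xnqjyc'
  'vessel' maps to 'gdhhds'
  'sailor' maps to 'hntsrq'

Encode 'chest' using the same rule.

vcdhy

w(22)→x(23) and a(0)→n(13) fit y≡17x+13 (mod 26); the inverse of 17 mod 26 is 23. Each letter's alphabet position (a=0..z=25) is mapped through 17·x+13 mod 26 — an affine cipher.
On chest: c(2)→17·2+13≡21=v; h(7)→17·7+13≡2=c; e(4)→17·4+13≡3=d; s(18)→17·18+13≡7=h; t(19)→17·19+13≡24=y (all mod 26).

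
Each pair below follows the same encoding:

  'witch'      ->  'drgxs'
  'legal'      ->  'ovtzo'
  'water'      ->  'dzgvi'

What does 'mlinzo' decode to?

Each pair mirrors across the alphabet (w↔d, i↔r, t↔g): positions sum to 25. Each letter is replaced by its mirror in the alphabet: a↔z, b↔y, c↔x, and so on (the Atbash cipher).
Reversing it on mlinzo: m↔n, l↔o, i↔r, n↔m, z↔a, o↔l.

normal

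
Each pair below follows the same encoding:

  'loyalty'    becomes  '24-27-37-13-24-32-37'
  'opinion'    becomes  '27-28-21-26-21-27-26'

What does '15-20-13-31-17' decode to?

Letters become their 1-based position plus 12 (so a→13, b→14, …).
Reversing it on 15-20-13-31-17: 15→(15−12)÷1=3=c, 20→(20−12)÷1=8=h, 13→(13−12)÷1=1=a, 31→(31−12)÷1=19=s, 17→(17−12)÷1=5=e.

chase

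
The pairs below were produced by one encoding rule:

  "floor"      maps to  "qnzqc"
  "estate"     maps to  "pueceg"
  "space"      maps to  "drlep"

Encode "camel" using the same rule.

ncxgw

A repeating key of period 2 is used — shifts +11, +2 over and over.
On camel: c+11=n, a+2=c, m+11=x, e+2=g, l+11=w.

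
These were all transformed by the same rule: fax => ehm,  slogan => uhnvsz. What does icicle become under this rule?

The word is reversed, then every letter is shifted forward by 7.
Applying it to icicle: reverse → elcici; then shift: e+7=l, l+7=s, c+7=j, i+7=p, c+7=j, i+7=p.

lsjpjp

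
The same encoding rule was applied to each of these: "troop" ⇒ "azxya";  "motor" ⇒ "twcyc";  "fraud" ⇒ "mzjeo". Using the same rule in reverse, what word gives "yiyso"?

rapid

In troop: t→a is +7, r→z is +8, o→x is +9, o→y is +10 — the shift increases by 1 each position. Letter i (0-indexed) is shifted by i+7, so successive shifts are 7, 8, 9, ….
Undoing it on yiyso: y−7=r, i−8=a, y−9=p, s−10=i, o−11=d.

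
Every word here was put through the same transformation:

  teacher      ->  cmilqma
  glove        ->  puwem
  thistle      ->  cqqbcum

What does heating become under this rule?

The shift depends on letter class: consonant t→c is +9, but vowel e→m is +8. Vowels shift forward by 8 and consonants shift forward by 9.
For heating: h(cons)+9=q, e(vowel)+8=m, a(vowel)+8=i, t(cons)+9=c, i(vowel)+8=q, n(cons)+9=w, g(cons)+9=p.

qmicqwp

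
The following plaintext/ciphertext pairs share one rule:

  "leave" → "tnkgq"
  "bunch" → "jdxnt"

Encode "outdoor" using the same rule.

wddoabf

In leave: l→t is +8, e→n is +9, a→k is +10, v→g is +11 — the shift increases by 1 each position. Letter i (0-indexed) is shifted by i+8, so successive shifts are 8, 9, 10, ….
On outdoor: o+8=w, u+9=d, t+10=d, d+11=o, o+12=a, o+13=b, r+14=f.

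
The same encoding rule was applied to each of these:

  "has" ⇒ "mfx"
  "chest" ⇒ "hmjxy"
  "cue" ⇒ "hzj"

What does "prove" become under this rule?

Compare letters: h→m is +5, a→f is +5, s→x is +5 — a constant shift. Each letter is shifted forward by 5 in the alphabet (a Caesar shift of +5).
On prove: p+5=u, r+5=w, o+5=t, v+5=a, e+5=j.

uwtaj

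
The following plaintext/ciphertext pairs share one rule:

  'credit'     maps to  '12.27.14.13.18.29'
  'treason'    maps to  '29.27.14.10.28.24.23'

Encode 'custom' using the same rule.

Letters become their 1-based position plus 9 (so a→10, b→11, …).
On custom: c=3→12, u=21→30, s=19→28, t=20→29, o=15→24, m=13→22.

12.30.28.29.24.22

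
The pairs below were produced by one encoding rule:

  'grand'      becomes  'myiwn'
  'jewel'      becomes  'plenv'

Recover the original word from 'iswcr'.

The shift increases by 1 at each position, starting from +6: 6, 7, 8, ….
Reversing it on iswcr: i−6=c, s−7=l, w−8=o, c−9=t, r−10=h.

cloth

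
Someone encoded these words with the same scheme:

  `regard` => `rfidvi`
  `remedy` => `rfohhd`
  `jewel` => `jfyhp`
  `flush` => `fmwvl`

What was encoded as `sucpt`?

In regard: r→r is +0, e→f is +1, g→i is +2, a→d is +3 — the shift increases by 1 each position. Letter i (0-indexed) is shifted by i+0, so successive shifts are 0, 1, 2, ….
Reversing it on sucpt: s−0=s, u−1=t, c−2=a, p−3=m, t−4=p.

stamp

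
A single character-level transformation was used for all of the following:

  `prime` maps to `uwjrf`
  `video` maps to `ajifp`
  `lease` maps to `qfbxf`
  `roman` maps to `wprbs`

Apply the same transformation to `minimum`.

The shift depends on letter class: consonant p→u is +5, but vowel i→j is +1. Two shifts are in play — +1 for a/e/i/o/u, +5 for every other letter.
Applying it to minimum: m(cons)+5=r, i(vowel)+1=j, n(cons)+5=s, i(vowel)+1=j, m(cons)+5=r, u(vowel)+1=v, m(cons)+5=r.

rjsjrvr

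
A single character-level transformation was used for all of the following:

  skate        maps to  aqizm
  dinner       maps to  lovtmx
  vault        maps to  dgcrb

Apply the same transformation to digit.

looob

A repeating key of period 2 is used — shifts +8, +6 over and over.
On digit: d+8=l, i+6=o, g+8=o, i+6=o, t+8=b.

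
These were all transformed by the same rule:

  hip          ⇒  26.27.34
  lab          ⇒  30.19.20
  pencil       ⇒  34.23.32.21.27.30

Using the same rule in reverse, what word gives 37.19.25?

sag

h is letter #8 and maps to 26: an offset of 18. Each letter is replaced by its alphabet position (a=1..z=26) + 18.
Undoing it on 37.19.25: 37→(37−18)÷1=19=s, 19→(19−18)÷1=1=a, 25→(25−18)÷1=7=g.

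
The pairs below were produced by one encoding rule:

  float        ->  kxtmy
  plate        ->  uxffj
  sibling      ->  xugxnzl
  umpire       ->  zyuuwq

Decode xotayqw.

scooter

Shifts by position in float: pos 0: f→k (+5), pos 1: l→x (+12), pos 2: o→t (+5), pos 3: a→m (+12) — repeating every 2. The shifts repeat in a cycle of length 2: positions 0,1,… shift by +5, +12, then the pattern repeats.
Decoding xotayqw: x−5=s, o−12=c, t−5=o, a−12=o, y−5=t, q−12=e, w−5=r.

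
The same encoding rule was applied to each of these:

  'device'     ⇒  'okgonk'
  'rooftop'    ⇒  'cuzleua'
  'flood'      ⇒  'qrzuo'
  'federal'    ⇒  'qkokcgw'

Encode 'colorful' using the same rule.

nuwuclfr

Shifts by position in device: pos 0: d→o (+11), pos 1: e→k (+6), pos 2: v→g (+11), pos 3: i→o (+6) — repeating every 2. The shifts repeat in a cycle of length 2: positions 0,1,… shift by +11, +6, then the pattern repeats.
Applying it to colorful: c+11=n, o+6=u, l+11=w, o+6=u, r+11=c, f+6=l, u+11=f, l+6=r.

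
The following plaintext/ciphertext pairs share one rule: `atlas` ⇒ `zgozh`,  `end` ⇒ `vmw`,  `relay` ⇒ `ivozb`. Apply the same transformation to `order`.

Each pair mirrors across the alphabet (a↔z, t↔g, l↔o): positions sum to 25. Each letter is replaced by its mirror in the alphabet: a↔z, b↔y, c↔x, and so on (the Atbash cipher).
Applying it to order: o↔l, r↔i, d↔w, e↔v, r↔i.

liwvi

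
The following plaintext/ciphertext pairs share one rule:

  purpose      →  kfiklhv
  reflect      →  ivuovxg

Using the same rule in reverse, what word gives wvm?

Each pair mirrors across the alphabet (p↔k, u↔f, r↔i): positions sum to 25. Each letter is replaced by its mirror in the alphabet: a↔z, b↔y, c↔x, and so on (the Atbash cipher).
Undoing it on wvm: w↔d, v↔e, m↔n.

den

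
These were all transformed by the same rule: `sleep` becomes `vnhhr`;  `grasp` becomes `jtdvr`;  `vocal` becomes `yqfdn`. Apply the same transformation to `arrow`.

Shifts by position in sleep: pos 0: s→v (+3), pos 1: l→n (+2), pos 2: e→h (+3), pos 3: e→h (+3), pos 4: p→r (+2) — repeating every 3. It's a Vigenère-style cipher with numeric key [3,2,3]: position i shifts by key[i mod 3].
For arrow: a+3=d, r+2=t, r+3=u, o+3=r, w+2=y.

dtury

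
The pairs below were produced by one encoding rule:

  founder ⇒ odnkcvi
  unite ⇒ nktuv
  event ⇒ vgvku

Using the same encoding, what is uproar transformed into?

nwidxi

f(5)→o(14) and o(14)→d(3) fit y≡19x+23 (mod 26); the inverse of 19 mod 26 is 11. This is an affine cipher: with a=0,…,z=25, each position x becomes (19x+23) mod 26.
Applying it to uproar: u(20)→19·20+23≡13=n; p(15)→19·15+23≡22=w; r(17)→19·17+23≡8=i; o(14)→19·14+23≡3=d; a(0)→19·0+23≡23=x; r(17)→19·17+23≡8=i (all mod 26).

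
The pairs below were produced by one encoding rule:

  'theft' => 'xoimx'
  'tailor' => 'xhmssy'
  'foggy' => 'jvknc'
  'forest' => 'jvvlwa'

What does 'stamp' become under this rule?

waett

Shifts by position in theft: pos 0: t→x (+4), pos 1: h→o (+7), pos 2: e→i (+4), pos 3: f→m (+7) — repeating every 2. A repeating key of period 2 is used — shifts +4, +7 over and over.
Applying it to stamp: s+4=w, t+7=a, a+4=e, m+7=t, p+4=t.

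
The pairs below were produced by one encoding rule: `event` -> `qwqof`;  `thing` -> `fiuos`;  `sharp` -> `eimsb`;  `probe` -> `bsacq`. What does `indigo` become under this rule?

The shifts repeat in a cycle of length 2: positions 0,1,… shift by +12, +1, then the pattern repeats.
Applying it to indigo: i+12=u, n+1=o, d+12=p, i+1=j, g+12=s, o+1=p.

uopjsp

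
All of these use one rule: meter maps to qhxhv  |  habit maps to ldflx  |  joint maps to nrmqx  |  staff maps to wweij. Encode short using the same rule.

wksux

A repeating key of period 2 is used — shifts +4, +3 over and over.
For short: s+4=w, h+3=k, o+4=s, r+3=u, t+4=x.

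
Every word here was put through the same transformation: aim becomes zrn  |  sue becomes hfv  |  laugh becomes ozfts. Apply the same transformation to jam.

qzn

Each pair mirrors across the alphabet (a↔z, i↔r, m↔n): positions sum to 25. This is the alphabet-reversal cipher (Atbash): a becomes z, b becomes y, etc.
For jam: j↔q, a↔z, m↔n.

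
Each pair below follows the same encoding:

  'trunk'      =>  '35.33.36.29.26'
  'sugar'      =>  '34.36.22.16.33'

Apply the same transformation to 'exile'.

t is letter #20 and maps to 35: an offset of 15. Letters become their 1-based position plus 15 (so a→16, b→17, …).
On exile: e=5→20, x=24→39, i=9→24, l=12→27, e=5→20.

20.39.24.27.20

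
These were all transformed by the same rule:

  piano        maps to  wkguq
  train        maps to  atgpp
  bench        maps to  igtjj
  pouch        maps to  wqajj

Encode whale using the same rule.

djgsg

Shifts by position in piano: pos 0: p→w (+7), pos 1: i→k (+2), pos 2: a→g (+6), pos 3: n→u (+7), pos 4: o→q (+2) — repeating every 3. The shifts repeat in a cycle of length 3: positions 0,1,… shift by +7, +2, +6, then the pattern repeats.
For whale: w+7=d, h+2=j, a+6=g, l+7=s, e+2=g.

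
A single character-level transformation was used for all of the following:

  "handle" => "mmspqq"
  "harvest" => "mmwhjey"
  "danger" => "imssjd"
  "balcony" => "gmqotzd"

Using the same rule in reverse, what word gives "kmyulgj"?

Shifts by position in handle: pos 0: h→m (+5), pos 1: a→m (+12), pos 2: n→s (+5), pos 3: d→p (+12) — repeating every 2. It's a Vigenère-style cipher with numeric key [5,12]: position i shifts by key[i mod 2].
Undoing it on kmyulgj: k−5=f, m−12=a, y−5=t, u−12=i, l−5=g, g−12=u, j−5=e.

fatigue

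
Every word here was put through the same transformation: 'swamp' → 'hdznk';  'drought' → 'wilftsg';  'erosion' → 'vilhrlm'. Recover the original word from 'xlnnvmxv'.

Each pair mirrors across the alphabet (s↔h, w↔d, a↔z): positions sum to 25. This is the alphabet-reversal cipher (Atbash): a becomes z, b becomes y, etc.
Decoding xlnnvmxv: x↔c, l↔o, n↔m, n↔m, v↔e, m↔n, x↔c, v↔e.

commence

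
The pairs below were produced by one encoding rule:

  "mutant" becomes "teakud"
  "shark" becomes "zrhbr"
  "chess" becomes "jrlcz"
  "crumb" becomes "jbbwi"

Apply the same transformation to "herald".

ooyksn

Shifts by position in mutant: pos 0: m→t (+7), pos 1: u→e (+10), pos 2: t→a (+7), pos 3: a→k (+10) — repeating every 2. It's a Vigenère-style cipher with numeric key [7,10]: position i shifts by key[i mod 2].
For herald: h+7=o, e+10=o, r+7=y, a+10=k, l+7=s, d+10=n.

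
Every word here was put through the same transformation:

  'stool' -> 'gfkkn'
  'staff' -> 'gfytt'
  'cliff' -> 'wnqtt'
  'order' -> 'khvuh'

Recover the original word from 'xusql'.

s(18)→g(6) and t(19)→f(5) fit y≡25x+24 (mod 26); the inverse of 25 mod 26 is 25. This is an affine cipher: with a=0,…,z=25, each position x becomes (25x+24) mod 26.
Decoding xusql: x(23)→25·(23−24)≡1=b; u(20)→25·(20−24)≡4=e; s(18)→25·(18−24)≡6=g; q(16)→25·(16−24)≡8=i; l(11)→25·(11−24)≡13=n (all mod 26).

begin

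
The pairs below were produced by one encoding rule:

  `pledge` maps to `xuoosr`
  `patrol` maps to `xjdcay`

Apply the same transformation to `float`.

Each letter shifts forward by (position + 8), i.e. 8, 9, 10, … — the shift grows by one for each successive letter.
On float: f+8=n, l+9=u, o+10=y, a+11=l, t+12=f.

nuylf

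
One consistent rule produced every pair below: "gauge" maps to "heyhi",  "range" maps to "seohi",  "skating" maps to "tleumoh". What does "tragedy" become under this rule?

Vowels shift forward by 4 and consonants shift forward by 1.
Applying it to tragedy: t(cons)+1=u, r(cons)+1=s, a(vowel)+4=e, g(cons)+1=h, e(vowel)+4=i, d(cons)+1=e, y(cons)+1=z.

usehiez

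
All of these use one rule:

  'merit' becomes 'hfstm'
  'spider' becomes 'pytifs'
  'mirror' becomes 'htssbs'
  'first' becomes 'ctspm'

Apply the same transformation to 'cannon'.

m(12)→h(7) and e(4)→f(5) fit y≡23x+17 (mod 26); the inverse of 23 mod 26 is 17. Treating letters as 0–25, the rule is x ↦ 23x + 17 (mod 26).
On cannon: c(2)→23·2+17≡11=l; a(0)→23·0+17≡17=r; n(13)→23·13+17≡4=e; n(13)→23·13+17≡4=e; o(14)→23·14+17≡1=b; n(13)→23·13+17≡4=e (all mod 26).

lreebe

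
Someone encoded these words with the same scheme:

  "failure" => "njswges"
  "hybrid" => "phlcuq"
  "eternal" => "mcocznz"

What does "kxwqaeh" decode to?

comfort

In failure: f→n is +8, a→j is +9, i→s is +10, l→w is +11 — the shift increases by 1 each position. The shift increases by 1 at each position, starting from +8: 8, 9, 10, ….
Undoing it on kxwqaeh: k−8=c, x−9=o, w−10=m, q−11=f, a−12=o, e−13=r, h−14=t.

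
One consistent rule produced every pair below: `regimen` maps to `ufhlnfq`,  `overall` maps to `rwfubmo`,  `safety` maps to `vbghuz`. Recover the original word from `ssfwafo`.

pretzel

Shifts by position in regimen: pos 0: r→u (+3), pos 1: e→f (+1), pos 2: g→h (+1), pos 3: i→l (+3), pos 4: m→n (+1), pos 5: e→f (+1) — repeating every 3. A repeating key of period 3 is used — shifts +3, +1, +1 over and over.
Decoding ssfwafo: s−3=p, s−1=r, f−1=e, w−3=t, a−1=z, f−1=e, o−3=l.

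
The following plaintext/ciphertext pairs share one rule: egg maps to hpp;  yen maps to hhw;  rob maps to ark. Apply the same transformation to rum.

The shift depends on letter class: consonant g→p is +9, but vowel e→h is +3. Two shifts are in play — +3 for a/e/i/o/u, +9 for every other letter.
On rum: r(cons)+9=a, u(vowel)+3=x, m(cons)+9=v.

axv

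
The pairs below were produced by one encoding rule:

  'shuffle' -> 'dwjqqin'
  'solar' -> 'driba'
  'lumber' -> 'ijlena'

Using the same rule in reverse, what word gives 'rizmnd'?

olives

Each letter's alphabet position (a=0..z=25) is mapped through 3·x+1 mod 26 — an affine cipher.
Reversing it on rizmnd: r(17)→9·(17−1)≡14=o; i(8)→9·(8−1)≡11=l; z(25)→9·(25−1)≡8=i; m(12)→9·(12−1)≡21=v; n(13)→9·(13−1)≡4=e; d(3)→9·(3−1)≡18=s (all mod 26).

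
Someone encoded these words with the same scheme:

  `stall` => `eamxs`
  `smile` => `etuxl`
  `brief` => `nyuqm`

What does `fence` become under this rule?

rlzol

Shifts by position in stall: pos 0: s→e (+12), pos 1: t→a (+7), pos 2: a→m (+12), pos 3: l→x (+12), pos 4: l→s (+7) — repeating every 3. The shifts repeat in a cycle of length 3: positions 0,1,… shift by +12, +7, +12, then the pattern repeats.
Applying it to fence: f+12=r, e+7=l, n+12=z, c+12=o, e+7=l.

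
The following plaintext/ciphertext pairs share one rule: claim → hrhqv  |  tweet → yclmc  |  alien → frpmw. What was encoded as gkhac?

beast

In claim: c→h is +5, l→r is +6, a→h is +7, i→q is +8 — the shift increases by 1 each position. The shift increases by 1 at each position, starting from +5: 5, 6, 7, ….
Reversing it on gkhac: g−5=b, k−6=e, h−7=a, a−8=s, c−9=t.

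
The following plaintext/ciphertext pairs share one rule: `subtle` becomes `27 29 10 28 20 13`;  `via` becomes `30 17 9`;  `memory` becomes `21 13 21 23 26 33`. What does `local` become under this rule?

s is letter #19 and maps to 27: an offset of 8. The number is (letter's place in the alphabet, a=1) + 8.
For local: l=12→20, o=15→23, c=3→11, a=1→9, l=12→20.

20 23 11 9 20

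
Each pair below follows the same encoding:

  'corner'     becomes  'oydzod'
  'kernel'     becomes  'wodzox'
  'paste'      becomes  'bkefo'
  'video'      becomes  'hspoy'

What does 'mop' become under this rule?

The shift depends on letter class: consonant c→o is +12, but vowel o→y is +10. Vowels shift forward by 10 and consonants shift forward by 12.
Applying it to mop: m(cons)+12=y, o(vowel)+10=y, p(cons)+12=b.

yyb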